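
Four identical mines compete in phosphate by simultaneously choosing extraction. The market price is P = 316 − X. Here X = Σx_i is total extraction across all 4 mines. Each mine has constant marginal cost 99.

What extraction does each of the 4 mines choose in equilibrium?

43.4

A representative mine's profit is π_i = x_i(316 − X) − 99x_i, with X = x_i + Σ_{j≠i} x_j.
First-order condition: 217 − 2x_i − Σ_{j≠i} x_j = 0.
Imposing symmetry (x_j = x for all j) turns Σ_{j≠i} x_j into 3x, so 217 = 5x and x = 43.4.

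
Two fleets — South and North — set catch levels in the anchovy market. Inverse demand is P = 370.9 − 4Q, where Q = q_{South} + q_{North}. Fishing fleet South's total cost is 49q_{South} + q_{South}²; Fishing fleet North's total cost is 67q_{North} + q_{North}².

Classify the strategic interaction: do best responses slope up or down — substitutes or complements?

strategic substitutes

Fishing fleet South's profit: π = q_{South}(370.9 − 4(q_{South} + q_{North})) − 49q_{South} − q_{South}².
∂π/∂q_{South} = 321.9 − 10q_{South} − 4q_{North} = 0, so q_{South} = 32.19 − 0.4q_{North}.
The best-response slope dq_{South}/dq_{North} = −0.4 < 0: the reaction function is downward-sloping, so the choices are strategic substitutes.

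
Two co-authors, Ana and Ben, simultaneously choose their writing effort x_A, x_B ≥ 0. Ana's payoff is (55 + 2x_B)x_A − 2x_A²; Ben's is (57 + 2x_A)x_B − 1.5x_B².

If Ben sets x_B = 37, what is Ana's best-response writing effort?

32.25

Expanding Ana's payoff: 55x_A + 2x_Bx_A − 2x_A².
∂π/∂x_A = 55 + 2x_B − 4x_A = 0, so x_A = 13.75 + 0.5x_B.
At x_B = 37: x_A = 13.75 + 0.5·37 = 32.25.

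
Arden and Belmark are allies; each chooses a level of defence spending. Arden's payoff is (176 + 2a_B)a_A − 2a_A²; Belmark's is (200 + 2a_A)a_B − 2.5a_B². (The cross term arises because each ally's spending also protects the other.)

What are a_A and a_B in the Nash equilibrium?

80, 72

Expanding Arden's payoff: 176a_A + 2a_Ba_A − 2a_A².
∂π/∂a_A = 176 + 2a_B − 4a_A = 0, so a_A = 44 + 0.5a_B.
Likewise for Belmark: a_B = 40 + 0.4a_A.
Plugging a_B into Arden's best response: a_A = 44 + 0.5(40 + 0.4a_A) ⇒ 0.8a_A = 64, so a_A = 80.
Then a_B = 40 + 0.4·80 = 72.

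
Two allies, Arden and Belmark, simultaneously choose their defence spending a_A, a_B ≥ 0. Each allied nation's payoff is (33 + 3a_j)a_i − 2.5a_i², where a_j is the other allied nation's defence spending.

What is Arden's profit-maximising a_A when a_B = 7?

Arden's payoff is (33 + 3a_B)a_A − 2.5a_A².
∂π/∂a_A = 33 + 3a_B − 5a_A = 0, so a_A = 6.6 + 0.6a_B.
At a_B = 7: a_A = 6.6 + 0.6·7 = 10.8.

10.8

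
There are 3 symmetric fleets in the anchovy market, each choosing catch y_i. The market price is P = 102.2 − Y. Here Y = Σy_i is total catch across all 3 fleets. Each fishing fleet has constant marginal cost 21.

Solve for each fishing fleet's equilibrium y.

20.3

A representative fishing fleet's profit is π_i = y_i(102.2 − Y) − 21y_i, with Y = y_i + Σ_{j≠i} y_j.
First-order condition: 81.2 − 2y_i − Σ_{j≠i} y_j = 0.
Imposing symmetry (y_j = y for all j) turns Σ_{j≠i} y_j into 2y, so 81.2 = 4y and y = 20.3.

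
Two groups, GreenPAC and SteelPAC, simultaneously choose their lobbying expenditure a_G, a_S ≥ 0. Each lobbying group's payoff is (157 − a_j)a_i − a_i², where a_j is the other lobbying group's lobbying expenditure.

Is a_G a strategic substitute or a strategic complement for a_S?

GreenPAC's payoff is (157 − a_S)a_G − a_G².
∂π/∂a_G = 157 − a_S − 2a_G = 0, so a_G = 78.5 − 0.5a_S.
The best-response slope da_G/da_S = −0.5 < 0: the reaction function is downward-sloping, so the choices are strategic substitutes.

strategic substitutes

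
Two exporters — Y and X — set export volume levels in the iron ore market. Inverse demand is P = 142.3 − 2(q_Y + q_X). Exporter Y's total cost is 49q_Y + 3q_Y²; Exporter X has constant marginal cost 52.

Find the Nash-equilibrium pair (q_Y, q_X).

Exporter Y's profit: π = q_Y(142.3 − 2(q_Y + q_X)) − 49q_Y − 3q_Y².
∂π/∂q_Y = 93.3 − 10q_Y − 2q_X = 0, so q_Y = 9.33 − 0.2q_X.
For X: ∂π/∂q_X = 90.3 − 4q_X − 2q_Y = 0 ⇒ q_X = 22.575 − 0.5q_Y.
Substituting the second reaction function into the first: q_Y = 9.33 − 0.2(22.575 − 0.5q_Y), which gives 0.9q_Y = 4.815 ⇒ q_Y = 5.35.
Then q_X = 22.575 − 0.5·5.35 = 19.9.

5.35, 19.9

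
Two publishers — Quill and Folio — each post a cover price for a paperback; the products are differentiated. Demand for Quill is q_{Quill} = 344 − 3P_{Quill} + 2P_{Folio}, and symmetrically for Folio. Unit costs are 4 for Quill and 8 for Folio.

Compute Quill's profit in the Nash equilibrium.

Quill's profit: π = (P_{Quill} − 4)(344 − 3P_{Quill} + 2P_{Folio}).
∂π/∂P_{Quill} = 356 − 6P_{Quill} + 2P_{Folio} = 0 ⇒ P_{Quill} = 178/3 + (1/3)P_{Folio}.
Similarly P_{Folio} = 184/3 + (1/3)P_{Quill}.
Solving the two reaction functions simultaneously: (1 − (1/3)(1/3))P_{Quill} = 178/3 + (1/3)·(184/3), so (8/9)P_{Quill} = 718/9 and P_{Quill} = 89.75.
Then P_{Folio} = 184/3 + (1/3)·89.75 = 91.25.
q_{Quill} = 344 − 3·89.75 + 2·91.25 = 257.25.
Profit = (89.75 − 4)·257.25 = 22059.1875.

22059.1875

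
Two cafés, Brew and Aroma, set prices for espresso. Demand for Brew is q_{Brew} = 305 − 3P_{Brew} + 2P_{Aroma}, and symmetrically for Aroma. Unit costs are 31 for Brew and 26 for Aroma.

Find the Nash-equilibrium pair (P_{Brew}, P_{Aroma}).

98.5625, 96.6875

Brew's profit: π = (P_{Brew} − 31)(305 − 3P_{Brew} + 2P_{Aroma}).
∂π/∂P_{Brew} = 398 − 6P_{Brew} + 2P_{Aroma} = 0 ⇒ P_{Brew} = 199/3 + (1/3)P_{Aroma}.
Similarly P_{Aroma} = 383/6 + (1/3)P_{Brew}.
Plugging P_{Aroma} into Brew's best response: P_{Brew} = 199/3 + (1/3)(383/6 + (1/3)P_{Brew}) ⇒ (8/9)P_{Brew} = 1577/18, so P_{Brew} = 98.5625.
Then P_{Aroma} = 383/6 + (1/3)·98.5625 = 96.6875.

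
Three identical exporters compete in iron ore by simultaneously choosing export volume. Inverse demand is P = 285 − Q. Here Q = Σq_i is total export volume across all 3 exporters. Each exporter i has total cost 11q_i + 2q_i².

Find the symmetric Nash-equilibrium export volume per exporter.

34.25

A representative exporter's profit is π_i = q_i(285 − Q) − 11q_i − 2q_i², with Q = q_i + Σ_{j≠i} q_j.
First-order condition: 274 − 6q_i − Σ_{j≠i} q_j = 0.
With identical exporters, set every q_j = q: then 274 − 6q − 2q = 0, i.e. q = 274/8 = 34.25.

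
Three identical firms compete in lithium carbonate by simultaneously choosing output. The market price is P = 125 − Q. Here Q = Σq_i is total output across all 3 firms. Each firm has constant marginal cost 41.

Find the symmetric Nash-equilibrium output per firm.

21

A representative firm's profit is π_i = q_i(125 − Q) − 41q_i, with Q = q_i + Σ_{j≠i} q_j.
First-order condition: 84 − 2q_i − Σ_{j≠i} q_j = 0.
With identical firms, set every q_j = q: then 84 − 2q − 2q = 0, i.e. q = 84/4 = 21.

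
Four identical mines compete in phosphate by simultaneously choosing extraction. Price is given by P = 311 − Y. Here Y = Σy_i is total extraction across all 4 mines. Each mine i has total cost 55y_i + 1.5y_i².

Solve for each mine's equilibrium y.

A representative mine's profit is π_i = y_i(311 − Y) − 55y_i − 1.5y_i², with Y = y_i + Σ_{j≠i} y_j.
First-order condition: 256 − 5y_i − Σ_{j≠i} y_j = 0.
With identical mines, set every y_j = y: then 256 − 5y − 3y = 0, i.e. y = 256/8 = 32.

32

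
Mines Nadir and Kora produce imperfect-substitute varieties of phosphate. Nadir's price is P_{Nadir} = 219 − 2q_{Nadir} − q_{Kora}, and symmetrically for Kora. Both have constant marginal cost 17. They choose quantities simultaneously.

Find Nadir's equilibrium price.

Mine Nadir's profit: π = q_{Nadir}(219 − 2q_{Nadir} − q_{Kora}) − 17q_{Nadir}.
∂π/∂q_{Nadir} = 202 − 4q_{Nadir} − q_{Kora} = 0 ⇒ q_{Nadir} = 50.5 − 0.25q_{Kora}.
By symmetry q_{Kora} = q_{Nadir}; substituting into the reaction function, 1.25q_{Nadir} = 50.5 and q_{Nadir} = 40.4.
P_{Nadir} = 219 − 2·40.4 − 40.4 = 97.8.

97.8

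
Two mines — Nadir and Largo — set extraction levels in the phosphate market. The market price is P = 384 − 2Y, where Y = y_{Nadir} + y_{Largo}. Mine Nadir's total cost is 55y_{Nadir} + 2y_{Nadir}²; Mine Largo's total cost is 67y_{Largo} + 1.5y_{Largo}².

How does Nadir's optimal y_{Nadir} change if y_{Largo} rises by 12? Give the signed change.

-3

Mine Nadir's profit: π = y_{Nadir}(384 − 2(y_{Nadir} + y_{Largo})) − 55y_{Nadir} − 2y_{Nadir}².
∂π/∂y_{Nadir} = 329 − 8y_{Nadir} − 2y_{Largo} = 0, so y_{Nadir} = 41.125 − 0.25y_{Largo}.
The reaction-function slope is −0.25, so a 12-unit rise in y_{Largo} moves y_{Nadir} by −0.25 × 12 = −3. Nadir's best response falls — the actions are strategic substitutes.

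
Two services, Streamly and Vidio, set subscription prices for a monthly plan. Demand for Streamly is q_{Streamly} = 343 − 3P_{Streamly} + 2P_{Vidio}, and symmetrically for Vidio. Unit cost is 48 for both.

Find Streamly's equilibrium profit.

Streamly's profit: π = (P_{Streamly} − 48)(343 − 3P_{Streamly} + 2P_{Vidio}).
∂π/∂P_{Streamly} = 487 − 6P_{Streamly} + 2P_{Vidio} = 0 ⇒ P_{Streamly} = 487/6 + (1/3)P_{Vidio}.
The game is symmetric, so in equilibrium P_{Vidio} = P_{Streamly}: the reaction function gives (2/3)P_{Streamly} = 487/6, hence P_{Streamly} = 121.75.
q_{Streamly} = 343 − 3·121.75 + 2·121.75 = 221.25.
Profit = (121.75 − 48)·221.25 = 16317.1875.

16317.1875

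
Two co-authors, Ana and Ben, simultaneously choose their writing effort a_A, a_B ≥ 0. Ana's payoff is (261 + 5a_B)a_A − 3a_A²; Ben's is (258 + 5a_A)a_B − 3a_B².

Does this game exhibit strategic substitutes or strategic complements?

strategic complements

Expanding Ana's payoff: 261a_A + 5a_Ba_A − 3a_A².
∂π/∂a_A = 261 + 5a_B − 6a_A = 0, so a_A = 43.5 + (5/6)a_B.
The best-response slope da_A/da_B = 5/6 > 0: the reaction function is upward-sloping, so the choices are strategic complements.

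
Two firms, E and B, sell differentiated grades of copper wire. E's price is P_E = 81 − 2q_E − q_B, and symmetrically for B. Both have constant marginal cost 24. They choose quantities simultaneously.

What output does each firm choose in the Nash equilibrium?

11.4

Firm E's profit: π = q_E(81 − 2q_E − q_B) − 24q_E.
∂π/∂q_E = 57 − 4q_E − q_B = 0 ⇒ q_E = 14.25 − 0.25q_B.
By symmetry q_B = q_E; substituting into the reaction function, 1.25q_E = 14.25 and q_E = 11.4.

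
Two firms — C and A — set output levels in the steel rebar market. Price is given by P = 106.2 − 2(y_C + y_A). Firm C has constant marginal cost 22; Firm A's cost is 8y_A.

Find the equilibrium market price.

Firm C's profit: π = y_C(106.2 − 2(y_C + y_A)) − 22y_C.
∂π/∂y_C = 84.2 − 4y_C − 2y_A = 0, so y_C = 21.05 − 0.5y_A.
By the same steps for A: y_A = 24.55 − 0.5y_C.
Plugging y_A into C's best response: y_C = 21.05 − 0.5(24.55 − 0.5y_C) ⇒ 0.75y_C = 8.775, so y_C = 11.7.
Then y_A = 24.55 − 0.5·11.7 = 18.7.
Equilibrium price: P = 106.2 − 2·30.4 = 45.4.

45.4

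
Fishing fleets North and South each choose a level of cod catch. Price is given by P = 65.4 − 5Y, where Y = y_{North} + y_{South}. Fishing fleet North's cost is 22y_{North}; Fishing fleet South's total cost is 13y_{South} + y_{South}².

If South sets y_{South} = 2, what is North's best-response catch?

3.34

Fishing fleet North's profit: π = y_{North}(65.4 − 5(y_{North} + y_{South})) − 22y_{North}.
∂π/∂y_{North} = 43.4 − 10y_{North} − 5y_{South} = 0, so y_{North} = 4.34 − 0.5y_{South}.
At y_{South} = 2: y_{North} = 4.34 − 0.5·2 = 3.34.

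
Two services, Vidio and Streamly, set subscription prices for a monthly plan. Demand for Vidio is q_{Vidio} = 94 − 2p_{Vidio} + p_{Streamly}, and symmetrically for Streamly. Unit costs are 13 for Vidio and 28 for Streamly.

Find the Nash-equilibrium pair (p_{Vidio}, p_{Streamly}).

Vidio's profit: π = (p_{Vidio} − 13)(94 − 2p_{Vidio} + p_{Streamly}).
∂π/∂p_{Vidio} = 120 − 4p_{Vidio} + p_{Streamly} = 0 ⇒ p_{Vidio} = 30 + 0.25p_{Streamly}.
Similarly p_{Streamly} = 37.5 + 0.25p_{Vidio}.
Plugging p_{Streamly} into Vidio's best response: p_{Vidio} = 30 + 0.25(37.5 + 0.25p_{Vidio}) ⇒ 0.9375p_{Vidio} = 39.375, so p_{Vidio} = 42.
Then p_{Streamly} = 37.5 + 0.25·42 = 48.

42, 48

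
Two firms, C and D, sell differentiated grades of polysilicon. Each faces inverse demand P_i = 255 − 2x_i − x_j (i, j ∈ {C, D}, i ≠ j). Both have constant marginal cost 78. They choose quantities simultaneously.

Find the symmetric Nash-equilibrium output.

35.4

Firm C's profit: π = x_C(255 − 2x_C − x_D) − 78x_C.
∂π/∂x_C = 177 − 4x_C − x_D = 0 ⇒ x_C = 44.25 − 0.25x_D.
Setting x_C = x_D in the reaction function: x_C = 44.25 − 0.25x_C, so x_C = 44.25 / 1.25 = 35.4.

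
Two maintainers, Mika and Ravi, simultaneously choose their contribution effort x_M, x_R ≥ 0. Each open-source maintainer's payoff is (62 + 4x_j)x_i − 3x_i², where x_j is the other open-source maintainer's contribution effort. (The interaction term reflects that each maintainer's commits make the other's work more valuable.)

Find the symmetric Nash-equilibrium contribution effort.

31

Mika's payoff is (62 + 4x_R)x_M − 3x_M².
∂π/∂x_M = 62 + 4x_R − 6x_M = 0, so x_M = 31/3 + (2/3)x_R.
By symmetry x_R = x_M; substituting into the reaction function, (1/3)x_M = 31/3 and x_M = 31.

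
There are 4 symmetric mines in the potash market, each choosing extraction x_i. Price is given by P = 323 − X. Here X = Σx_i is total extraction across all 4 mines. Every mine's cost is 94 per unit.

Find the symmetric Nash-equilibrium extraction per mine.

45.8

A representative mine's profit is π_i = x_i(323 − X) − 94x_i, with X = x_i + Σ_{j≠i} x_j.
First-order condition: 229 − 2x_i − Σ_{j≠i} x_j = 0.
In a symmetric equilibrium every mine chooses the same x, so Σ_{j≠i} x_j = 3x. The condition becomes 229 − 5x = 0, giving x = 229/5 = 45.8.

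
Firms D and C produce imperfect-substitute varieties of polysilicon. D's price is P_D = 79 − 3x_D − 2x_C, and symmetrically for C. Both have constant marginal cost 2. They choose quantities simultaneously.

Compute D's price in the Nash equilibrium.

Firm D's profit: π = x_D(79 − 3x_D − 2x_C) − 2x_D.
∂π/∂x_D = 77 − 6x_D − 2x_C = 0 ⇒ x_D = 77/6 − (1/3)x_C.
By symmetry x_C = x_D; substituting into the reaction function, (4/3)x_D = 77/6 and x_D = 9.625.
P_D = 79 − 3·9.625 − 2·9.625 = 30.875.

30.875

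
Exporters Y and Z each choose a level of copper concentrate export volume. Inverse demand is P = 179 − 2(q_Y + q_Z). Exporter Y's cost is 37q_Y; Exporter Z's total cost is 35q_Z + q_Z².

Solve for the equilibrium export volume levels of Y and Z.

Exporter Y's profit: π = q_Y(179 − 2(q_Y + q_Z)) − 37q_Y.
∂π/∂q_Y = 142 − 4q_Y − 2q_Z = 0, so q_Y = 35.5 − 0.5q_Z.
For Z: ∂π/∂q_Z = 144 − 6q_Z − 2q_Y = 0 ⇒ q_Z = 24 − (1/3)q_Y.
Solving the two reaction functions simultaneously: (1 − (−0.5)(−1/3))q_Y = 35.5 − 0.5·24, so (5/6)q_Y = 23.5 and q_Y = 28.2.
Then q_Z = 24 − (1/3)·28.2 = 14.6.

28.2, 14.6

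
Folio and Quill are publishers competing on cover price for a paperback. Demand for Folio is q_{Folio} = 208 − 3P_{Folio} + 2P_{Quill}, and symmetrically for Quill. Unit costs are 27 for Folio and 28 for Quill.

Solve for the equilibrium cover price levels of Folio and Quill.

Folio's profit: π = (P_{Folio} − 27)(208 − 3P_{Folio} + 2P_{Quill}).
∂π/∂P_{Folio} = 289 − 6P_{Folio} + 2P_{Quill} = 0 ⇒ P_{Folio} = 289/6 + (1/3)P_{Quill}.
Similarly P_{Quill} = 146/3 + (1/3)P_{Folio}.
Solving the two reaction functions simultaneously: (1 − (1/3)(1/3))P_{Folio} = 289/6 + (1/3)·(146/3), so (8/9)P_{Folio} = 1159/18 and P_{Folio} = 72.4375.
Then P_{Quill} = 146/3 + (1/3)·72.4375 = 72.8125.

72.4375, 72.8125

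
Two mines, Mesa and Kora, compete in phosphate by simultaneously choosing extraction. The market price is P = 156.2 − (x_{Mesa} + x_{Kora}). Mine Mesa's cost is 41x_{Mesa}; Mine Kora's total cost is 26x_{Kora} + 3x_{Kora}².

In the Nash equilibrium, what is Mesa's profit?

2783.6176

Mine Mesa's profit: π = x_{Mesa}(156.2 − (x_{Mesa} + x_{Kora})) − 41x_{Mesa}.
∂π/∂x_{Mesa} = 115.2 − 2x_{Mesa} − x_{Kora} = 0, so x_{Mesa} = 57.6 − 0.5x_{Kora}.
For Kora: ∂π/∂x_{Kora} = 130.2 − 8x_{Kora} − x_{Mesa} = 0 ⇒ x_{Kora} = 16.275 − 0.125x_{Mesa}.
Solving the two reaction functions simultaneously: (1 − (−0.5)(−0.125))x_{Mesa} = 57.6 − 0.5·16.275, so 0.9375x_{Mesa} = 49.4625 and x_{Mesa} = 52.76.
Then x_{Kora} = 16.275 − 0.125·52.76 = 9.68.
Price P = 156.2 − 62.44 = 93.76.
Mesa's profit: (93.76 − 41)·52.76 = 2783.6176.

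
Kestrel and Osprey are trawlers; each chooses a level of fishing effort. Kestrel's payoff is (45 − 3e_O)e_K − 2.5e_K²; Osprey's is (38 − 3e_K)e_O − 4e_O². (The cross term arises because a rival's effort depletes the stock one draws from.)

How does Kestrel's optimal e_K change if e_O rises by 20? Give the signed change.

-12

Expanding Kestrel's payoff: 45e_K − 3e_Oe_K − 2.5e_K².
∂π/∂e_K = 45 − 3e_O − 5e_K = 0, so e_K = 9 − 0.6e_O.
The reaction-function slope is −0.6, so a 20-unit rise in e_O moves e_K by −0.6 × 20 = −12. Kestrel's best response falls — the actions are strategic substitutes.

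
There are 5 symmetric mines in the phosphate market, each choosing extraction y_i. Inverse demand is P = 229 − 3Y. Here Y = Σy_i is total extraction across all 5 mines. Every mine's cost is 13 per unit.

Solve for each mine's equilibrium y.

A representative mine's profit is π_i = y_i(229 − 3Y) − 13y_i, with Y = y_i + Σ_{j≠i} y_j.
First-order condition: 216 − 6y_i − 3Σ_{j≠i} y_j = 0.
In a symmetric equilibrium every mine chooses the same y, so Σ_{j≠i} y_j = 4y. The condition becomes 216 − 18y = 0, giving y = 216/18 = 12.

12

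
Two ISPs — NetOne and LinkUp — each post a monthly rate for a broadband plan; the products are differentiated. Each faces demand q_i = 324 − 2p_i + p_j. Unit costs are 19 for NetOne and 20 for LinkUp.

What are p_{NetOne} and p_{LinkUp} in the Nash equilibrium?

120.8, 121.2

NetOne's profit: π = (p_{NetOne} − 19)(324 − 2p_{NetOne} + p_{LinkUp}).
∂π/∂p_{NetOne} = 362 − 4p_{NetOne} + p_{LinkUp} = 0 ⇒ p_{NetOne} = 90.5 + 0.25p_{LinkUp}.
Similarly p_{LinkUp} = 91 + 0.25p_{NetOne}.
Substituting the second reaction function into the first: p_{NetOne} = 90.5 + 0.25(91 + 0.25p_{NetOne}), which gives 0.9375p_{NetOne} = 113.25 ⇒ p_{NetOne} = 120.8.
Then p_{LinkUp} = 91 + 0.25·120.8 = 121.2.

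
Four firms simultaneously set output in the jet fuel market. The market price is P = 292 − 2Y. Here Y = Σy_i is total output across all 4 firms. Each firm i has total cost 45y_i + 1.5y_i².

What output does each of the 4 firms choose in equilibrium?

19

A representative firm's profit is π_i = y_i(292 − 2Y) − 45y_i − 1.5y_i², with Y = y_i + Σ_{j≠i} y_j.
First-order condition: 247 − 7y_i − 2Σ_{j≠i} y_j = 0.
In a symmetric equilibrium every firm chooses the same y, so Σ_{j≠i} y_j = 3y. The condition becomes 247 − 13y = 0, giving y = 247/13 = 19.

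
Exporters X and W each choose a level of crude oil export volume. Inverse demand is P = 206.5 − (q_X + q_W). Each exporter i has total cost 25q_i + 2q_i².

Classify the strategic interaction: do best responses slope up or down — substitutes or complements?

Exporter X's profit: π = q_X(206.5 − (q_X + q_W)) − 25q_X − 2q_X².
∂π/∂q_X = 181.5 − 6q_X − q_W = 0, so q_X = 30.25 − (1/6)q_W.
The best-response slope dq_X/dq_W = −1/6 < 0: the reaction function is downward-sloping, so the choices are strategic substitutes.

strategic substitutes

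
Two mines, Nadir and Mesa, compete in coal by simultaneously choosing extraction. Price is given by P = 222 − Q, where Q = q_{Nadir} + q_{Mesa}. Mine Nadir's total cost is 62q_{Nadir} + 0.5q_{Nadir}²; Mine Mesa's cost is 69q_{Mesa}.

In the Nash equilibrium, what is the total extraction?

93.2

Mine Nadir's profit: π = q_{Nadir}(222 − (q_{Nadir} + q_{Mesa})) − 62q_{Nadir} − 0.5q_{Nadir}².
∂π/∂q_{Nadir} = 160 − 3q_{Nadir} − q_{Mesa} = 0, so q_{Nadir} = 160/3 − (1/3)q_{Mesa}.
For Mesa: ∂π/∂q_{Mesa} = 153 − 2q_{Mesa} − q_{Nadir} = 0 ⇒ q_{Mesa} = 76.5 − 0.5q_{Nadir}.
Plugging q_{Mesa} into Nadir's best response: q_{Nadir} = 160/3 − (1/3)(76.5 − 0.5q_{Nadir}) ⇒ (5/6)q_{Nadir} = 167/6, so q_{Nadir} = 33.4.
Then q_{Mesa} = 76.5 − 0.5·33.4 = 59.8.
Total extraction: 33.4 + 59.8 = 93.2.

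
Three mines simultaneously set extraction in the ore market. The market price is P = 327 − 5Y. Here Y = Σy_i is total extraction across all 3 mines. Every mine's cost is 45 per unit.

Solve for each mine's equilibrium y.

A representative mine's profit is π_i = y_i(327 − 5Y) − 45y_i, with Y = y_i + Σ_{j≠i} y_j.
First-order condition: 282 − 10y_i − 5Σ_{j≠i} y_j = 0.
In a symmetric equilibrium every mine chooses the same y, so Σ_{j≠i} y_j = 2y. The condition becomes 282 − 20y = 0, giving y = 282/20 = 14.1.

14.1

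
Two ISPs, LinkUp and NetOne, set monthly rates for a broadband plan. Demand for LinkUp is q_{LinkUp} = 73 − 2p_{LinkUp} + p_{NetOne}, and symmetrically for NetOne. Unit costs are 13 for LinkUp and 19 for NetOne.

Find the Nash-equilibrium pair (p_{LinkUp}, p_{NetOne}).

LinkUp's profit: π = (p_{LinkUp} − 13)(73 − 2p_{LinkUp} + p_{NetOne}).
∂π/∂p_{LinkUp} = 99 − 4p_{LinkUp} + p_{NetOne} = 0 ⇒ p_{LinkUp} = 24.75 + 0.25p_{NetOne}.
Similarly p_{NetOne} = 27.75 + 0.25p_{LinkUp}.
Substituting the second reaction function into the first: p_{LinkUp} = 24.75 + 0.25(27.75 + 0.25p_{LinkUp}), which gives 0.9375p_{LinkUp} = 31.6875 ⇒ p_{LinkUp} = 33.8.
Then p_{NetOne} = 27.75 + 0.25·33.8 = 36.2.

33.8, 36.2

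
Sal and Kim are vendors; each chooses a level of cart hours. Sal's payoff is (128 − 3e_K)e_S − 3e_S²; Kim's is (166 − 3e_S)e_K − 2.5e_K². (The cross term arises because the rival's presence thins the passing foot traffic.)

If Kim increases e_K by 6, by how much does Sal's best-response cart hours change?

-3

Expanding Sal's payoff: 128e_S − 3e_Ke_S − 3e_S².
∂π/∂e_S = 128 − 3e_K − 6e_S = 0, so e_S = 64/3 − 0.5e_K.
The reaction-function slope is −0.5, so a 6-unit rise in e_K moves e_S by −0.5 × 6 = −3. Sal's best response falls — the actions are strategic substitutes.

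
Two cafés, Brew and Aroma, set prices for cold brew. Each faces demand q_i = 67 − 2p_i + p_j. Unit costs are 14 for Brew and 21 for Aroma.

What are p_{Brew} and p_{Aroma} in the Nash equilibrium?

Brew's profit: π = (p_{Brew} − 14)(67 − 2p_{Brew} + p_{Aroma}).
∂π/∂p_{Brew} = 95 − 4p_{Brew} + p_{Aroma} = 0 ⇒ p_{Brew} = 23.75 + 0.25p_{Aroma}.
Similarly p_{Aroma} = 27.25 + 0.25p_{Brew}.
Substituting the second reaction function into the first: p_{Brew} = 23.75 + 0.25(27.25 + 0.25p_{Brew}), which gives 0.9375p_{Brew} = 30.5625 ⇒ p_{Brew} = 32.6.
Then p_{Aroma} = 27.25 + 0.25·32.6 = 35.4.

32.6, 35.4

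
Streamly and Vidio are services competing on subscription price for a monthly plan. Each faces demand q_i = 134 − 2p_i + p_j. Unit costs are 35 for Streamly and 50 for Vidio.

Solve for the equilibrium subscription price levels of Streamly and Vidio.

70, 76

Streamly's profit: π = (p_{Streamly} − 35)(134 − 2p_{Streamly} + p_{Vidio}).
∂π/∂p_{Streamly} = 204 − 4p_{Streamly} + p_{Vidio} = 0 ⇒ p_{Streamly} = 51 + 0.25p_{Vidio}.
Similarly p_{Vidio} = 58.5 + 0.25p_{Streamly}.
Solving the two reaction functions simultaneously: (1 − (0.25)(0.25))p_{Streamly} = 51 + 0.25·58.5, so 0.9375p_{Streamly} = 65.625 and p_{Streamly} = 70.
Then p_{Vidio} = 58.5 + 0.25·70 = 76.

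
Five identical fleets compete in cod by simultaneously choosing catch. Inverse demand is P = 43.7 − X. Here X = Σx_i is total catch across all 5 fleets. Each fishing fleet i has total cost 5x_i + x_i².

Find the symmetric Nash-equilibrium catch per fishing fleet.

A representative fishing fleet's profit is π_i = x_i(43.7 − X) − 5x_i − x_i², with X = x_i + Σ_{j≠i} x_j.
First-order condition: 38.7 − 4x_i − Σ_{j≠i} x_j = 0.
Imposing symmetry (x_j = x for all j) turns Σ_{j≠i} x_j into 4x, so 38.7 = 8x and x = 4.8375.

4.8375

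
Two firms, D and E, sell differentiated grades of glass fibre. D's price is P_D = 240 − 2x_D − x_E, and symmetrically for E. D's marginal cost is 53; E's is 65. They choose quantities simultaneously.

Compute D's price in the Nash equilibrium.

Firm D's profit: π = x_D(240 − 2x_D − x_E) − 53x_D.
∂π/∂x_D = 187 − 4x_D − x_E = 0 ⇒ x_D = 46.75 − 0.25x_E.
Similarly x_E = 43.75 − 0.25x_D.
Solving the two reaction functions simultaneously: (1 − (−0.25)(−0.25))x_D = 46.75 − 0.25·43.75, so 0.9375x_D = 35.8125 and x_D = 38.2.
Then x_E = 43.75 − 0.25·38.2 = 34.2.
P_D = 240 − 2·38.2 − 34.2 = 129.4.

129.4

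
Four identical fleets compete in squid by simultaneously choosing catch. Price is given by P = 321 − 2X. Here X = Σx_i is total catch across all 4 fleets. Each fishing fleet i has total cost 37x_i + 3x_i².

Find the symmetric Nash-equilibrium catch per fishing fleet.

A representative fishing fleet's profit is π_i = x_i(321 − 2X) − 37x_i − 3x_i², with X = x_i + Σ_{j≠i} x_j.
First-order condition: 284 − 10x_i − 2Σ_{j≠i} x_j = 0.
With identical fishing fleets, set every x_j = x: then 284 − 10x − 6x = 0, i.e. x = 284/16 = 17.75.

17.75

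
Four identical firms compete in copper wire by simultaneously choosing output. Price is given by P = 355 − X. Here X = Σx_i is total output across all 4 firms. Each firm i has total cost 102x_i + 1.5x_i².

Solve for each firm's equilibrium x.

31.625

A representative firm's profit is π_i = x_i(355 − X) − 102x_i − 1.5x_i², with X = x_i + Σ_{j≠i} x_j.
First-order condition: 253 − 5x_i − Σ_{j≠i} x_j = 0.
Imposing symmetry (x_j = x for all j) turns Σ_{j≠i} x_j into 3x, so 253 = 8x and x = 31.625.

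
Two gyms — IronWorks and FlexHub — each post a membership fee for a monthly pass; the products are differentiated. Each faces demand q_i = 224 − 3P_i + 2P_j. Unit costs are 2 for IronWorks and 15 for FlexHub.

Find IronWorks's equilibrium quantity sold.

IronWorks's profit: π = (P_{IronWorks} − 2)(224 − 3P_{IronWorks} + 2P_{FlexHub}).
∂π/∂P_{IronWorks} = 230 − 6P_{IronWorks} + 2P_{FlexHub} = 0 ⇒ P_{IronWorks} = 115/3 + (1/3)P_{FlexHub}.
Similarly P_{FlexHub} = 269/6 + (1/3)P_{IronWorks}.
Substituting the second reaction function into the first: P_{IronWorks} = 115/3 + (1/3)(269/6 + (1/3)P_{IronWorks}), which gives (8/9)P_{IronWorks} = 959/18 ⇒ P_{IronWorks} = 59.9375.
Then P_{FlexHub} = 269/6 + (1/3)·59.9375 = 64.8125.
q_{IronWorks} = 224 − 3·59.9375 + 2·64.8125 = 173.8125.

173.8125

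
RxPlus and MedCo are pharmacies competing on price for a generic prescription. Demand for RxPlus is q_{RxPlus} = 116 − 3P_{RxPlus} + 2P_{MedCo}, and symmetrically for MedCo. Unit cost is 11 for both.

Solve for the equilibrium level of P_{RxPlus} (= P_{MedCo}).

RxPlus's profit: π = (P_{RxPlus} − 11)(116 − 3P_{RxPlus} + 2P_{MedCo}).
∂π/∂P_{RxPlus} = 149 − 6P_{RxPlus} + 2P_{MedCo} = 0 ⇒ P_{RxPlus} = 149/6 + (1/3)P_{MedCo}.
The game is symmetric, so in equilibrium P_{MedCo} = P_{RxPlus}: the reaction function gives (2/3)P_{RxPlus} = 149/6, hence P_{RxPlus} = 37.25.

37.25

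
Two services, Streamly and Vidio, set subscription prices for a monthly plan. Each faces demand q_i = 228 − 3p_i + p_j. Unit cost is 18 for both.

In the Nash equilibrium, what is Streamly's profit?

Streamly's profit: π = (p_{Streamly} − 18)(228 − 3p_{Streamly} + p_{Vidio}).
∂π/∂p_{Streamly} = 282 − 6p_{Streamly} + p_{Vidio} = 0 ⇒ p_{Streamly} = 47 + (1/6)p_{Vidio}.
By symmetry p_{Vidio} = p_{Streamly}; substituting into the reaction function, (5/6)p_{Streamly} = 47 and p_{Streamly} = 56.4.
q_{Streamly} = 228 − 3·56.4 + 56.4 = 115.2.
Profit = (56.4 − 18)·115.2 = 4423.68.

4423.68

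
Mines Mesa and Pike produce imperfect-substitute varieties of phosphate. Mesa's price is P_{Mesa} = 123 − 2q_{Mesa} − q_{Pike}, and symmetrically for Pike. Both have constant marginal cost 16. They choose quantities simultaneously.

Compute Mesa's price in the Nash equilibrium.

58.8

Mine Mesa's profit: π = q_{Mesa}(123 − 2q_{Mesa} − q_{Pike}) − 16q_{Mesa}.
∂π/∂q_{Mesa} = 107 − 4q_{Mesa} − q_{Pike} = 0 ⇒ q_{Mesa} = 26.75 − 0.25q_{Pike}.
By symmetry q_{Pike} = q_{Mesa}; substituting into the reaction function, 1.25q_{Mesa} = 26.75 and q_{Mesa} = 21.4.
P_{Mesa} = 123 − 2·21.4 − 21.4 = 58.8.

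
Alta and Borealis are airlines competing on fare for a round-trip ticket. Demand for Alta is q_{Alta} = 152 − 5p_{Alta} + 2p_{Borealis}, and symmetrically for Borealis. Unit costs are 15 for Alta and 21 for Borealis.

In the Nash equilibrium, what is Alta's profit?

Alta's profit: π = (p_{Alta} − 15)(152 − 5p_{Alta} + 2p_{Borealis}).
∂π/∂p_{Alta} = 227 − 10p_{Alta} + 2p_{Borealis} = 0 ⇒ p_{Alta} = 22.7 + 0.2p_{Borealis}.
Similarly p_{Borealis} = 25.7 + 0.2p_{Alta}.
Substituting the second reaction function into the first: p_{Alta} = 22.7 + 0.2(25.7 + 0.2p_{Alta}), which gives 0.96p_{Alta} = 27.84 ⇒ p_{Alta} = 29.
Then p_{Borealis} = 25.7 + 0.2·29 = 31.5.
q_{Alta} = 152 − 5·29 + 2·31.5 = 70.
Profit = (29 − 15)·70 = 980.

980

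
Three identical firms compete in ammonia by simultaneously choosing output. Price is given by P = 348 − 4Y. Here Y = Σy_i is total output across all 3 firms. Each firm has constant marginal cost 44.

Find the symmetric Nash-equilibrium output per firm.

19

A representative firm's profit is π_i = y_i(348 − 4Y) − 44y_i, with Y = y_i + Σ_{j≠i} y_j.
First-order condition: 304 − 8y_i − 4Σ_{j≠i} y_j = 0.
Imposing symmetry (y_j = y for all j) turns Σ_{j≠i} y_j into 2y, so 304 = 16y and y = 19.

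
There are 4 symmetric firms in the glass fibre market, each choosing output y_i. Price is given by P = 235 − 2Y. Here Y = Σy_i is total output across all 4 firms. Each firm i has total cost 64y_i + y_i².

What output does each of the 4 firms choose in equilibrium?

14.25

A representative firm's profit is π_i = y_i(235 − 2Y) − 64y_i − y_i², with Y = y_i + Σ_{j≠i} y_j.
First-order condition: 171 − 6y_i − 2Σ_{j≠i} y_j = 0.
Imposing symmetry (y_j = y for all j) turns Σ_{j≠i} y_j into 3y, so 171 = 12y and y = 14.25.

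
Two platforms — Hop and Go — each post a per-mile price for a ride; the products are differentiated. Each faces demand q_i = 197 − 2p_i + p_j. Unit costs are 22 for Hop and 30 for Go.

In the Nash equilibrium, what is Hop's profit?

7056.72

Hop's profit: π = (p_{Hop} − 22)(197 − 2p_{Hop} + p_{Go}).
∂π/∂p_{Hop} = 241 − 4p_{Hop} + p_{Go} = 0 ⇒ p_{Hop} = 60.25 + 0.25p_{Go}.
Similarly p_{Go} = 64.25 + 0.25p_{Hop}.
Solving the two reaction functions simultaneously: (1 − (0.25)(0.25))p_{Hop} = 60.25 + 0.25·64.25, so 0.9375p_{Hop} = 76.3125 and p_{Hop} = 81.4.
Then p_{Go} = 64.25 + 0.25·81.4 = 84.6.
q_{Hop} = 197 − 2·81.4 + 84.6 = 118.8.
Profit = (81.4 − 22)·118.8 = 7056.72.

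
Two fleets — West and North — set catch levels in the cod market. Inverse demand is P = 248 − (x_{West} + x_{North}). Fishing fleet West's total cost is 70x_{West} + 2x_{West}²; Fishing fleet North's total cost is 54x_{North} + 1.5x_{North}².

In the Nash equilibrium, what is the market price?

190

Fishing fleet West's profit: π = x_{West}(248 − (x_{West} + x_{North})) − 70x_{West} − 2x_{West}².
∂π/∂x_{West} = 178 − 6x_{West} − x_{North} = 0, so x_{West} = 89/3 − (1/6)x_{North}.
For North: ∂π/∂x_{North} = 194 − 5x_{North} − x_{West} = 0 ⇒ x_{North} = 38.8 − 0.2x_{West}.
Solving the two reaction functions simultaneously: (1 − (−1/6)(−0.2))x_{West} = 89/3 − (1/6)·38.8, so (29/30)x_{West} = 23.2 and x_{West} = 24.
Then x_{North} = 38.8 − 0.2·24 = 34.
Equilibrium price: P = 248 − 58 = 190.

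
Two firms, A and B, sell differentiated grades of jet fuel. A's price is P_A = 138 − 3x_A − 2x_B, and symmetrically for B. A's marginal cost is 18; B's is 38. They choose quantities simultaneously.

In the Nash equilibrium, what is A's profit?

792.1875

Firm A's profit: π = x_A(138 − 3x_A − 2x_B) − 18x_A.
∂π/∂x_A = 120 − 6x_A − 2x_B = 0 ⇒ x_A = 20 − (1/3)x_B.
Similarly x_B = 50/3 − (1/3)x_A.
Plugging x_B into A's best response: x_A = 20 − (1/3)(50/3 − (1/3)x_A) ⇒ (8/9)x_A = 130/9, so x_A = 16.25.
Then x_B = 50/3 − (1/3)·16.25 = 11.25.
P_A = 138 − 3·16.25 − 2·11.25 = 66.75.
Profit = (66.75 − 18)·16.25 = 792.1875.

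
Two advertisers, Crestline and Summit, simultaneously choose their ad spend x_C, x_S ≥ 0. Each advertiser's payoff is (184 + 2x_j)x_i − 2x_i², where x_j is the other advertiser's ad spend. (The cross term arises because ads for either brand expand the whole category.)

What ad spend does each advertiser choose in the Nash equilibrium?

92

Crestline's payoff is (184 + 2x_S)x_C − 2x_C².
∂π/∂x_C = 184 + 2x_S − 4x_C = 0, so x_C = 46 + 0.5x_S.
By symmetry x_S = x_C; substituting into the reaction function, 0.5x_C = 46 and x_C = 92.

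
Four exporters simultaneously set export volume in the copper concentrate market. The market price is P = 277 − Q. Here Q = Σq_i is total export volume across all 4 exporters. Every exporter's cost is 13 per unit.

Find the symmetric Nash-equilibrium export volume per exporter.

A representative exporter's profit is π_i = q_i(277 − Q) − 13q_i, with Q = q_i + Σ_{j≠i} q_j.
First-order condition: 264 − 2q_i − Σ_{j≠i} q_j = 0.
In a symmetric equilibrium every exporter chooses the same q, so Σ_{j≠i} q_j = 3q. The condition becomes 264 − 5q = 0, giving q = 264/5 = 52.8.

52.8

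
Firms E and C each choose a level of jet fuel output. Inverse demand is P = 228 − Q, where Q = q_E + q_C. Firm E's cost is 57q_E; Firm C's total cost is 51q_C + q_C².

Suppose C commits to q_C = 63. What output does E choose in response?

54

Firm E's profit: π = q_E(228 − (q_E + q_C)) − 57q_E.
∂π/∂q_E = 171 − 2q_E − q_C = 0, so q_E = 85.5 − 0.5q_C.
At q_C = 63: q_E = 85.5 − 0.5·63 = 54.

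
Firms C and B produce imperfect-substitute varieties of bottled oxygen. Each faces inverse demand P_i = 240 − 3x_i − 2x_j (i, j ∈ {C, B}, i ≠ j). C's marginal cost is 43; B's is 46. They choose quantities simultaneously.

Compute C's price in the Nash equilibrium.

117.4375

Firm C's profit: π = x_C(240 − 3x_C − 2x_B) − 43x_C.
∂π/∂x_C = 197 − 6x_C − 2x_B = 0 ⇒ x_C = 197/6 − (1/3)x_B.
Similarly x_B = 97/3 − (1/3)x_C.
Plugging x_B into C's best response: x_C = 197/6 − (1/3)(97/3 − (1/3)x_C) ⇒ (8/9)x_C = 397/18, so x_C = 24.8125.
Then x_B = 97/3 − (1/3)·24.8125 = 24.0625.
P_C = 240 − 3·24.8125 − 2·24.0625 = 117.4375.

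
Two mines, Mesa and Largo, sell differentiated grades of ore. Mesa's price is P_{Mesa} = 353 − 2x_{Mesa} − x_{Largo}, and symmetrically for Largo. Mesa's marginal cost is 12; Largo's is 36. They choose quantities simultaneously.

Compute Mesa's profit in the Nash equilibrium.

Mine Mesa's profit: π = x_{Mesa}(353 − 2x_{Mesa} − x_{Largo}) − 12x_{Mesa}.
∂π/∂x_{Mesa} = 341 − 4x_{Mesa} − x_{Largo} = 0 ⇒ x_{Mesa} = 85.25 − 0.25x_{Largo}.
Similarly x_{Largo} = 79.25 − 0.25x_{Mesa}.
Plugging x_{Largo} into Mesa's best response: x_{Mesa} = 85.25 − 0.25(79.25 − 0.25x_{Mesa}) ⇒ 0.9375x_{Mesa} = 65.4375, so x_{Mesa} = 69.8.
Then x_{Largo} = 79.25 − 0.25·69.8 = 61.8.
P_{Mesa} = 353 − 2·69.8 − 61.8 = 151.6.
Profit = (151.6 − 12)·69.8 = 9744.08.

9744.08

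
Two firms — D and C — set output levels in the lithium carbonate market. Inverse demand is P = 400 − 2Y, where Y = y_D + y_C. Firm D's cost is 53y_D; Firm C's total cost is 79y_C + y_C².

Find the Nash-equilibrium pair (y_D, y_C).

Firm D's profit: π = y_D(400 − 2(y_D + y_C)) − 53y_D.
∂π/∂y_D = 347 − 4y_D − 2y_C = 0, so y_D = 86.75 − 0.5y_C.
For C: ∂π/∂y_C = 321 − 6y_C − 2y_D = 0 ⇒ y_C = 53.5 − (1/3)y_D.
Plugging y_C into D's best response: y_D = 86.75 − 0.5(53.5 − (1/3)y_D) ⇒ (5/6)y_D = 60, so y_D = 72.
Then y_C = 53.5 − (1/3)·72 = 29.5.

72, 29.5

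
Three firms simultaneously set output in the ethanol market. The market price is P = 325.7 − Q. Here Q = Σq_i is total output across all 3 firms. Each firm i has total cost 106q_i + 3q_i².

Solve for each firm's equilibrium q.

A representative firm's profit is π_i = q_i(325.7 − Q) − 106q_i − 3q_i², with Q = q_i + Σ_{j≠i} q_j.
First-order condition: 219.7 − 8q_i − Σ_{j≠i} q_j = 0.
Imposing symmetry (q_j = q for all j) turns Σ_{j≠i} q_j into 2q, so 219.7 = 10q and q = 21.97.

21.97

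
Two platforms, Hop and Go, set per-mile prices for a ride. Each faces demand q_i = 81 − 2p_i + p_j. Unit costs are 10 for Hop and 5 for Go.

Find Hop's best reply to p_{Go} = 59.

40

Hop's profit: π = (p_{Hop} − 10)(81 − 2p_{Hop} + p_{Go}).
∂π/∂p_{Hop} = 101 − 4p_{Hop} + p_{Go} = 0 ⇒ p_{Hop} = 25.25 + 0.25p_{Go}.
At p_{Go} = 59: p_{Hop} = 25.25 + 0.25·59 = 40.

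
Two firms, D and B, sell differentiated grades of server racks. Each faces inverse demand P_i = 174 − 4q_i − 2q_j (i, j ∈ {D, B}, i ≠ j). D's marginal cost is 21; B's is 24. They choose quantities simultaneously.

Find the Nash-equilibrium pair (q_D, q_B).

Firm D's profit: π = q_D(174 − 4q_D − 2q_B) − 21q_D.
∂π/∂q_D = 153 − 8q_D − 2q_B = 0 ⇒ q_D = 19.125 − 0.25q_B.
Similarly q_B = 18.75 − 0.25q_D.
Solving the two reaction functions simultaneously: (1 − (−0.25)(−0.25))q_D = 19.125 − 0.25·18.75, so 0.9375q_D = 14.4375 and q_D = 15.4.
Then q_B = 18.75 − 0.25·15.4 = 14.9.

15.4, 14.9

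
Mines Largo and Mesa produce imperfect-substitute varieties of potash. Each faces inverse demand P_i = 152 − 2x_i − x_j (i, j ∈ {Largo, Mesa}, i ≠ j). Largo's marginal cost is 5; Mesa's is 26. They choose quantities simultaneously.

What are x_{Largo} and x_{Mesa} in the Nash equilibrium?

Mine Largo's profit: π = x_{Largo}(152 − 2x_{Largo} − x_{Mesa}) − 5x_{Largo}.
∂π/∂x_{Largo} = 147 − 4x_{Largo} − x_{Mesa} = 0 ⇒ x_{Largo} = 36.75 − 0.25x_{Mesa}.
Similarly x_{Mesa} = 31.5 − 0.25x_{Largo}.
Plugging x_{Mesa} into Largo's best response: x_{Largo} = 36.75 − 0.25(31.5 − 0.25x_{Largo}) ⇒ 0.9375x_{Largo} = 28.875, so x_{Largo} = 30.8.
Then x_{Mesa} = 31.5 − 0.25·30.8 = 23.8.

30.8, 23.8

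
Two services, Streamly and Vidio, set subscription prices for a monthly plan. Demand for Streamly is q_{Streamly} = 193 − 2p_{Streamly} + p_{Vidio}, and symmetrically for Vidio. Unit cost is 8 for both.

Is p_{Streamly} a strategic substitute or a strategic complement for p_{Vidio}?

strategic complements

Streamly's profit: π = (p_{Streamly} − 8)(193 − 2p_{Streamly} + p_{Vidio}).
∂π/∂p_{Streamly} = 209 − 4p_{Streamly} + p_{Vidio} = 0 ⇒ p_{Streamly} = 52.25 + 0.25p_{Vidio}.
The best-response slope dp_{Streamly}/dp_{Vidio} = 0.25 > 0: the reaction function is upward-sloping, so the choices are strategic complements.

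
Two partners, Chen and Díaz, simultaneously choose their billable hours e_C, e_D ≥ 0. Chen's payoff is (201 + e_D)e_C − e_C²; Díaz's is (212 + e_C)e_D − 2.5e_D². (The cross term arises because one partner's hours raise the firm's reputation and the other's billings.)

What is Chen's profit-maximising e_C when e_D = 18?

Expanding Chen's payoff: 201e_C + e_De_C − e_C².
∂π/∂e_C = 201 + e_D − 2e_C = 0, so e_C = 100.5 + 0.5e_D.
At e_D = 18: e_C = 100.5 + 0.5·18 = 109.5.

109.5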